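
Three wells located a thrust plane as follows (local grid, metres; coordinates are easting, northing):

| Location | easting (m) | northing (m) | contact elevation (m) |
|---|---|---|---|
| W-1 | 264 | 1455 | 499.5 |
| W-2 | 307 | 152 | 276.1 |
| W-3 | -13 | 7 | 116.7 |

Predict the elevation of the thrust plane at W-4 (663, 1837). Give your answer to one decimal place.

735.5 m

Two edge vectors: W-1→W-2 = (43, -1303, -223.4), W-1→W-3 = (-277, -1448, -382.8).
Normal n = (W-1→W-2) × (W-1→W-3) = (175305.2, 78342.2, -423195).
So ∂z/∂easting = −n_x/n_z = 0.414242 and ∂z/∂northing = −n_y/n_z = 0.185121.
Intercept c from W-1: 499.5 − 109.36 − 269.35 = 120.79.
At (663, 1837): z = 274.6 + 340.1 + 120.79 = 735.5 m.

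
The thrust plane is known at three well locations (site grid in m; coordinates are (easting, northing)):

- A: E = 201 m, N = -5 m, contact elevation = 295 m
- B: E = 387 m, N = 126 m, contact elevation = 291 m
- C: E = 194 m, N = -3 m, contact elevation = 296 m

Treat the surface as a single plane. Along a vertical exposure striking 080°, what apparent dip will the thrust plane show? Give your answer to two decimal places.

4.85°

Two edge vectors: A→B = (186, 131, -4), A→C = (-7, 2, 1).
Normal n = (A→B) × (A→C) = (139, -158, 1289).
So ∂z/∂E = −n_x/n_z = −0.10784 and ∂z/∂N = −n_y/n_z = 0.12258.
Unit vector along 080° is (sin 80°, cos 80°) = (0.9848, 0.1736).
Slope in that direction = a·(0.9848) + b·(0.1736) = −0.08491.
Apparent dip = arctan|0.08491| = 4.85° (true dip is 9.3°, so apparent ≤ true as expected).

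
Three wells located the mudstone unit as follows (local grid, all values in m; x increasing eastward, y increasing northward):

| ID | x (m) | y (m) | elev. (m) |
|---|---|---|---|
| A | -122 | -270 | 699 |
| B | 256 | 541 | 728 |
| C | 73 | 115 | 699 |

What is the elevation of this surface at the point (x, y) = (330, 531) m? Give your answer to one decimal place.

658.0 m

Let the plane be z = a·x + b·y + c.
B−A: 378a + 811b = 29;  C−A: 195a + 385b = 0.
Solving gives a = −0.88506, b = 0.44828.
Then c = 699 − a·-122 − b·-270 = 712.06.
At (330, 531): z = −292.1 + 238.0 + 712.06 = 658.0 m.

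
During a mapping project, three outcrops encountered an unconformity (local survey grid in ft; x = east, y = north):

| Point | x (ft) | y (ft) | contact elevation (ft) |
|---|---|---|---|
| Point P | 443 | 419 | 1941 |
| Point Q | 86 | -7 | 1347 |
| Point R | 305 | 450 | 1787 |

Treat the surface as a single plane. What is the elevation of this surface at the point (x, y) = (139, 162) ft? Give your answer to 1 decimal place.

Two edge vectors: Point P→Point Q = (-357, -426, -594), Point P→Point R = (-138, 31, -154).
Normal n = (Point P→Point Q) × (Point P→Point R) = (84018, 26994, -69855).
So ∂z/∂x = −n_x/n_z = 1.20275 and ∂z/∂y = −n_y/n_z = 0.38643.
Intercept c from Point P: 1941 − 532.82 − 161.91 = 1246.27.
At (139, 162): z = 167.2 + 62.6 + 1246.27 = 1476.1 ft.

1476.1 ft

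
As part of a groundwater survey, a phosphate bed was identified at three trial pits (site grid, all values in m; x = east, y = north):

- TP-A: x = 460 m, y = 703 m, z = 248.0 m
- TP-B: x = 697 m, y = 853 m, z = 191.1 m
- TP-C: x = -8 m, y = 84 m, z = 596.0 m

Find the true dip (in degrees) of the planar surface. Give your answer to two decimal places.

Two edge vectors: TP-A→TP-B = (237, 150, -56.9), TP-A→TP-C = (-468, -619, 348).
Normal n = (TP-A→TP-B) × (TP-A→TP-C) = (16978.9, -55846.8, -76503).
So ∂z/∂x = −n_x/n_z = 0.22194 and ∂z/∂y = −n_y/n_z = −0.72999.
Gradient magnitude |∇z| = √(a² + b²) = √(0.04926 + 0.53289) = 0.76299.
True dip = arctan(0.76299) = 37.34°, dipping toward NNW (azimuth ≈ 343°).

37.34°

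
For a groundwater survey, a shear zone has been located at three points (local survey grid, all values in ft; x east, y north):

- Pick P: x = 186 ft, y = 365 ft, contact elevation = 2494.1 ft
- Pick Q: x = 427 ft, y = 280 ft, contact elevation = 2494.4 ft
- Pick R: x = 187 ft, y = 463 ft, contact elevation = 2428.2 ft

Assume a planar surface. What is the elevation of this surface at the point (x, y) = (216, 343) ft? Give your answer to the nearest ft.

2502 ft

Let the plane be z = a·x + b·y + c.
Pick Q−Pick P: 241a − 85b = 0.3;  Pick R−Pick P: 1a + 98b = −65.9.
Solving gives a = −0.23508, b = −0.67005.
Then c = 2494.1 − a·186 − b·365 = 2782.39.
At (216, 343): z = −50.8 − 229.8 + 2782.39 = 2501.8 ft.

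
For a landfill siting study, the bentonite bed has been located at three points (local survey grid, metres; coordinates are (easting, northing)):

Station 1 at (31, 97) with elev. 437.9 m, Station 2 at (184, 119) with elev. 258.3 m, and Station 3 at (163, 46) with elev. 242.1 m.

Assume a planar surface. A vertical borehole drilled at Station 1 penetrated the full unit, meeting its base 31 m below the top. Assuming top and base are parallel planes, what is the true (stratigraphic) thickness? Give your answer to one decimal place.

18.1 m

Two edge vectors: Station 1→Station 2 = (153, 22, -179.6), Station 1→Station 3 = (132, -51, -195.8).
Normal n = (Station 1→Station 2) × (Station 1→Station 3) = (-13467.2, 6250.2, -10707).
So ∂z/∂E = −n_x/n_z = −1.25779 and ∂z/∂N = −n_y/n_z = 0.58375.
|∇z| = √(a²+b²) = 1.38665, so dip δ = arctan(1.38665) = 54.20°.
True thickness = vertical thickness × cos δ = 31 × cos 54.20° = 18.1 m.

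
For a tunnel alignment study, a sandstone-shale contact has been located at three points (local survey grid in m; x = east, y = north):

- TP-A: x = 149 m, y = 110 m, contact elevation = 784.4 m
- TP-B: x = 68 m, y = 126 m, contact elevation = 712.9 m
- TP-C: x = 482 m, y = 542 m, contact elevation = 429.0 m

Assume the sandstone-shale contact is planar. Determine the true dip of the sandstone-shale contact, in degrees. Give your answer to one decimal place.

55.3°

Two edge vectors: TP-A→TP-B = (-81, 16, -71.5), TP-A→TP-C = (333, 432, -355.4).
Normal n = (TP-A→TP-B) × (TP-A→TP-C) = (25201.6, -52596.9, -40320).
So ∂z/∂x = −n_x/n_z = 0.62504 and ∂z/∂y = −n_y/n_z = −1.30449.
Gradient magnitude |∇z| = √(a² + b²) = √(0.39067 + 1.70169) = 1.44650.
True dip = arctan(1.44650) = 55.3°, dipping toward NNW (azimuth ≈ 334°).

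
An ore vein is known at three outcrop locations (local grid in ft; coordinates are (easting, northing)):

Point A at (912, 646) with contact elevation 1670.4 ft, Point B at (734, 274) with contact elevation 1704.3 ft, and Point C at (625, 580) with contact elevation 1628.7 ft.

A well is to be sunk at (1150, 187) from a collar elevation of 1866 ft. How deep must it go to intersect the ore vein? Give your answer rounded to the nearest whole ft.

Let the plane be z = a·E + b·N + c.
Point B−Point A: −178a − 372b = 33.9;  Point C−Point A: −287a − 66b = −41.7.
Solving gives a = 0.18681, b = −0.18052.
Then c = 1670.4 − a·912 − b·646 = 1616.64.
At (1150, 187): z_contact = 214.8 − 33.8 + 1616.64 = 1797.7 ft.
Depth below ground = 1866 − 1797.7 = 68 ft.

68 ft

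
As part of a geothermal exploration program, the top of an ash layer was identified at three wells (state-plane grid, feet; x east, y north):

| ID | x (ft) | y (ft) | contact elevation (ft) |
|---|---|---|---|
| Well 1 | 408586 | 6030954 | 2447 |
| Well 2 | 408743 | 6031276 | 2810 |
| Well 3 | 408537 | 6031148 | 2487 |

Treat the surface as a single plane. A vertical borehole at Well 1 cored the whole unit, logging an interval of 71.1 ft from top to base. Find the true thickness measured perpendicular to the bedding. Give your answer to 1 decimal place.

Let the plane be z = a·x + b·y + c.
Well 2−Well 1: 157a + 322b = 363;  Well 3−Well 1: −49a + 194b = 40.
Solving gives a = 1.24453, b = 0.52053.
|∇z| = √(a²+b²) = 1.34900, so dip δ = arctan(1.34900) = 53.45°.
True thickness = vertical thickness × cos δ = 71.1 × cos 53.45° = 42.3 ft.

42.3 ft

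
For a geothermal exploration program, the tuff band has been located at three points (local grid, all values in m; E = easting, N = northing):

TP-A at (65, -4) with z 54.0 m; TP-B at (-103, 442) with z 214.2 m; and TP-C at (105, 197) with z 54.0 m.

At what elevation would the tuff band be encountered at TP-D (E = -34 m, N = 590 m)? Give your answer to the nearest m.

Two edge vectors: TP-A→TP-B = (-168, 446, 160.2), TP-A→TP-C = (40, 201, 0).
Normal n = (TP-A→TP-B) × (TP-A→TP-C) = (-32200.2, 6408, -51608).
So ∂z/∂E = −n_x/n_z = −0.62394 and ∂z/∂N = −n_y/n_z = 0.12417.
Intercept c from TP-A: 54 + 40.56 + 0.50 = 95.05.
At (-34, 590): z = 21.2 + 73.3 + 95.05 = 189.5 m.

190 m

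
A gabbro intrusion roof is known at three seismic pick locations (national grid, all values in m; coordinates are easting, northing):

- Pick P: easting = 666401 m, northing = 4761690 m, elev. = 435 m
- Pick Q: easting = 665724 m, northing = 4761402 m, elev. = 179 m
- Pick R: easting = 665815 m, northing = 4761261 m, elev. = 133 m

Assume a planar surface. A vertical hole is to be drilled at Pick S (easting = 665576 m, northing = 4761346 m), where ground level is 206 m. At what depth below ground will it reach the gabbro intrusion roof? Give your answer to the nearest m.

Two edge vectors: Pick P→Pick Q = (-677, -288, -256), Pick P→Pick R = (-586, -429, -302).
Normal n = (Pick P→Pick Q) × (Pick P→Pick R) = (-22848, -54438, 121665).
So ∂z/∂easting = −n_x/n_z = 0.18779435 and ∂z/∂northing = −n_y/n_z = 0.44744175.
Intercept c from Pick P: 435 − 125146.34 − 2130578.89 = −2255290.23.
At (665576, 4761346): z_contact = 124991.4 + 2130425.0 − 2255290.23 = 126.1 m.
Depth below ground = 206 − 126.1 = 80 m.

80 m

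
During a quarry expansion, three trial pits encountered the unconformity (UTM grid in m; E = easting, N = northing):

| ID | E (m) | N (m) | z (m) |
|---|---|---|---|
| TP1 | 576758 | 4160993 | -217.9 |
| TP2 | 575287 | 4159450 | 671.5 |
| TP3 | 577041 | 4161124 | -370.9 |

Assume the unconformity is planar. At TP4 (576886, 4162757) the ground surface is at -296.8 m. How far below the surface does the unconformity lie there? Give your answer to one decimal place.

176.4 m

Two edge vectors: TP1→TP2 = (-1471, -1543, 889.4), TP1→TP3 = (283, 131, -153).
Normal n = (TP1→TP2) × (TP1→TP3) = (119567.6, 26637.2, 243968).
So ∂z/∂E = −n_x/n_z = −0.490095422 and ∂z/∂N = −n_y/n_z = −0.109183172.
Intercept c from TP1: -217.9 + 282666.46 + 454310.41 = 736758.97.
At (576886, 4162757): z_contact = −282729.19 − 454503.01 + 736758.97 = -473.23 m.
Depth below ground = -296.8 − (-473.23) = 176.4 m.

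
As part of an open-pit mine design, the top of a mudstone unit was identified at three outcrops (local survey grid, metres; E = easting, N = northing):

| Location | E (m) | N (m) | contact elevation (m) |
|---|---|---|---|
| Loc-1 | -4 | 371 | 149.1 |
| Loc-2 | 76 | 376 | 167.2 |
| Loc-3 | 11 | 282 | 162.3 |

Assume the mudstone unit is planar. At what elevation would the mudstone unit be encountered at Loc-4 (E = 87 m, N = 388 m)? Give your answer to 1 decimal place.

Let the plane be z = a·E + b·N + c.
Loc-2−Loc-1: 80a + 5b = 18.1;  Loc-3−Loc-1: 15a − 89b = 13.2.
Solving gives a = 0.23306, b = −0.10903.
Then c = 149.1 − a·-4 − b·371 = 190.48.
At (87, 388): z = 20.3 − 42.3 + 190.48 = 168.5 m.

168.5 m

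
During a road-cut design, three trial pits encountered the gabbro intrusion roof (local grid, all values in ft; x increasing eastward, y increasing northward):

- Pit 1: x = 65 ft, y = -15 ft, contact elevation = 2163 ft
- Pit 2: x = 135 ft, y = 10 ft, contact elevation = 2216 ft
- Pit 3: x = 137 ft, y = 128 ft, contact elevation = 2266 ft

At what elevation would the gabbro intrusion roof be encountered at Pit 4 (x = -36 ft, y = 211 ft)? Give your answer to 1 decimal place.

Let the plane be z = a·x + b·y + c.
Pit 2−Pit 1: 70a + 25b = 53;  Pit 3−Pit 1: 72a + 143b = 103.
Solving gives a = 0.60950, b = 0.41340.
Then c = 2163 − a·65 − b·-15 = 2129.58.
At (-36, 211): z = −21.9 + 87.2 + 2129.58 = 2194.9 ft.

2194.9 ft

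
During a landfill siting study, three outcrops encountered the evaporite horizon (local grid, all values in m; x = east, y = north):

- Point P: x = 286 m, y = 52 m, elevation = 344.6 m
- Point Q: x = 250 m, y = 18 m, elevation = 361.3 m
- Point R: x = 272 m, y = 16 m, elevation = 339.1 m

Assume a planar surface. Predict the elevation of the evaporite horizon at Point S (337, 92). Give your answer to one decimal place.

Let the plane be z = a·x + b·y + c.
Point Q−Point P: −36a − 34b = 16.7;  Point R−Point P: −14a − 36b = −5.5.
Solving gives a = −0.96122, b = 0.52659.
Then c = 344.6 − a·286 − b·52 = 592.13.
At (337, 92): z = −323.9 + 48.4 + 592.13 = 316.6 m.

316.6 m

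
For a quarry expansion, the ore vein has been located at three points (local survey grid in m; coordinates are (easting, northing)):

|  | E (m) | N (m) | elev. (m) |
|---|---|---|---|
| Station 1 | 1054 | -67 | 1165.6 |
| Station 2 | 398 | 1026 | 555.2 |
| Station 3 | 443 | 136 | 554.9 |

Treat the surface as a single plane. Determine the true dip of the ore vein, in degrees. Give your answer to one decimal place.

45.5°

Let the plane be z = a·E + b·N + c.
Station 2−Station 1: −656a + 1093b = −610.4;  Station 3−Station 1: −611a + 203b = −610.7.
Solving gives a = 1.01670, b = 0.05174.
Gradient magnitude |∇z| = √(a² + b²) = √(1.03368 + 0.00268) = 1.01802.
True dip = arctan(1.01802) = 45.5°, dipping toward W (azimuth ≈ 267°).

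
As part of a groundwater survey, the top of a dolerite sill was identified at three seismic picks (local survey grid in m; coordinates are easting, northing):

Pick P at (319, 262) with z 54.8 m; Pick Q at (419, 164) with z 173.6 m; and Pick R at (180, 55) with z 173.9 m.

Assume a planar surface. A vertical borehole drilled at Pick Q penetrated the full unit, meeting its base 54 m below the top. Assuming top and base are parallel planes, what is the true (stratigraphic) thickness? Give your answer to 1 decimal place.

39.9 m

Two edge vectors: Pick P→Pick Q = (100, -98, 118.8), Pick P→Pick R = (-139, -207, 119.1).
Normal n = (Pick P→Pick Q) × (Pick P→Pick R) = (12919.8, -28423.2, -34322).
So ∂z/∂easting = −n_x/n_z = 0.37643 and ∂z/∂northing = −n_y/n_z = −0.82813.
|∇z| = √(a²+b²) = 0.90967, so dip δ = arctan(0.90967) = 42.29°.
True thickness = vertical thickness × cos δ = 54 × cos 42.29° = 39.9 m.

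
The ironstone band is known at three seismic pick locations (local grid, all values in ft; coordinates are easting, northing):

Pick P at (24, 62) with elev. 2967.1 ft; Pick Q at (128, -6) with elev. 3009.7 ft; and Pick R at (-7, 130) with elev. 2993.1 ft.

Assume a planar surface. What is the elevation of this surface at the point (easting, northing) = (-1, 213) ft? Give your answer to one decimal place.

3066.0 ft

Let the plane be z = a·easting + b·northing + c.
Pick Q−Pick P: 104a − 68b = 42.6;  Pick R−Pick P: −31a + 68b = 26.
Solving gives a = 0.93973, b = 0.81076.
Then c = 2967.1 − a·24 − b·62 = 2894.28.
At (-1, 213): z = −0.9 + 172.7 + 2894.28 = 3066.0 ft.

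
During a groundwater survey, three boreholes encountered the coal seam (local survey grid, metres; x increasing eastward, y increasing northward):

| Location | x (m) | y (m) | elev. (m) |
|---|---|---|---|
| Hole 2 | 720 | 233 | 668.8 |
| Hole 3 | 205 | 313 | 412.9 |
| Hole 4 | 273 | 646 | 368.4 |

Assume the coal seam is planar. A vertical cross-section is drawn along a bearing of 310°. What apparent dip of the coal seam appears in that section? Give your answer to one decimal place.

26.6°

Let the plane be z = a·x + b·y + c.
Hole 3−Hole 2: −515a + 80b = −255.9;  Hole 4−Hole 2: −447a + 413b = −300.4.
Solving gives a = 0.46150, b = −0.22787.
Unit vector along 310° is (sin 310°, cos 310°) = (-0.7660, 0.6428).
Slope in that direction = a·(-0.7660) + b·(0.6428) = −0.50000.
Apparent dip = arctan|0.50000| = 26.6° (true dip is 27.2°, so apparent ≤ true as expected).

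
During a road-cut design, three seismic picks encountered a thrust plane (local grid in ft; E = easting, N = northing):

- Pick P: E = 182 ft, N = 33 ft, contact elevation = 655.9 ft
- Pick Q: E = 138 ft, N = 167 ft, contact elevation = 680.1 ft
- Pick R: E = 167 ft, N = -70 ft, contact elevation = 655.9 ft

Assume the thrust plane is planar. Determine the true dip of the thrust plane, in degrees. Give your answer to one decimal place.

21.1°

Two edge vectors: Pick P→Pick Q = (-44, 134, 24.2), Pick P→Pick R = (-15, -103, 0).
Normal n = (Pick P→Pick Q) × (Pick P→Pick R) = (2492.6, -363, 6542).
So ∂z/∂E = −n_x/n_z = −0.38101 and ∂z/∂N = −n_y/n_z = 0.05549.
Gradient magnitude |∇z| = √(a² + b²) = √(0.14517 + 0.00308) = 0.38503.
True dip = arctan(0.38503) = 21.1°, dipping toward E (azimuth ≈ 098°).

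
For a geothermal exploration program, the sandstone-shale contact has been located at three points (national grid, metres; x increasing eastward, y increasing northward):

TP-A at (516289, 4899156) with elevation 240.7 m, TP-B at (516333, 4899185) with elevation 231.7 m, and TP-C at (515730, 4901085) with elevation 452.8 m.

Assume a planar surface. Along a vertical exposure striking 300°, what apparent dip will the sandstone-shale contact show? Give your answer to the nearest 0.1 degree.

Two edge vectors: TP-A→TP-B = (44, 29, -9), TP-A→TP-C = (-559, 1929, 212.1).
Normal n = (TP-A→TP-B) × (TP-A→TP-C) = (23511.9, -4301.4, 101087).
So ∂z/∂x = −n_x/n_z = −0.23259 and ∂z/∂y = −n_y/n_z = 0.04255.
Unit vector along 300° is (sin 300°, cos 300°) = (-0.8660, 0.5000).
Slope in that direction = a·(-0.8660) + b·(0.5000) = 0.22271.
Apparent dip = arctan|0.22271| = 12.6° (true dip is 13.3°, so apparent ≤ true as expected).

12.6°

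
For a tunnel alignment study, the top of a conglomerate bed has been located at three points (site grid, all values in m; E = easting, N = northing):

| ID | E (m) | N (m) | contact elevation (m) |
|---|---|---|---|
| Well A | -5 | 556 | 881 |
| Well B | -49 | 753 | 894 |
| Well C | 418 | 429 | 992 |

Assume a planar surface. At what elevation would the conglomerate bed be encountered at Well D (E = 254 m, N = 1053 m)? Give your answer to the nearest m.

Let the plane be z = a·E + b·N + c.
Well B−Well A: −44a + 197b = 13;  Well C−Well A: 423a − 127b = 111.
Solving gives a = 0.30251, b = 0.13356.
Then c = 881 − a·-5 − b·556 = 808.26.
At (254, 1053): z = 76.8 + 140.6 + 808.26 = 1025.7 m.

1026 m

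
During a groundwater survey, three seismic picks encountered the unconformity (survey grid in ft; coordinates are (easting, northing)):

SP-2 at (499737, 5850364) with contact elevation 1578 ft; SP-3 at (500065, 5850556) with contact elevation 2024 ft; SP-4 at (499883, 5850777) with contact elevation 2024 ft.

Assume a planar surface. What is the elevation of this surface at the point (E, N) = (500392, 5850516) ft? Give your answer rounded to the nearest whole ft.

Two edge vectors: SP-2→SP-3 = (328, 192, 446), SP-2→SP-4 = (146, 413, 446).
Normal n = (SP-2→SP-3) × (SP-2→SP-4) = (-98566, -81172, 107432).
So ∂z/∂E = −n_x/n_z = 0.91747338 and ∂z/∂N = −n_y/n_z = 0.75556631.
Intercept c from SP-2: 1578 − 458495.39 − 4420337.95 = −4877255.34.
At (500392, 5850516): z = 459096.3 + 4420452.8 − 4877255.34 = 2293.8 ft.

2294 ft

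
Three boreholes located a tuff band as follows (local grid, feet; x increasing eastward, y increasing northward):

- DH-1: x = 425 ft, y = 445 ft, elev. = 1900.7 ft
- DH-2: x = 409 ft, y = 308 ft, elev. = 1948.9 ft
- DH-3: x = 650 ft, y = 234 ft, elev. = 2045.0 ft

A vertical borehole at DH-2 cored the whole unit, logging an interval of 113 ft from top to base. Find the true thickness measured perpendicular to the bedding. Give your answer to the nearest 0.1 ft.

Two edge vectors: DH-1→DH-2 = (-16, -137, 48.2), DH-1→DH-3 = (225, -211, 144.3).
Normal n = (DH-1→DH-2) × (DH-1→DH-3) = (-9598.9, 13153.8, 34201).
So ∂z/∂x = −n_x/n_z = 0.28066 and ∂z/∂y = −n_y/n_z = −0.38460.
|∇z| = √(a²+b²) = 0.47612, so dip δ = arctan(0.47612) = 25.46°.
True thickness = vertical thickness × cos δ = 113 × cos 25.46° = 102.0 ft.

102.0 ft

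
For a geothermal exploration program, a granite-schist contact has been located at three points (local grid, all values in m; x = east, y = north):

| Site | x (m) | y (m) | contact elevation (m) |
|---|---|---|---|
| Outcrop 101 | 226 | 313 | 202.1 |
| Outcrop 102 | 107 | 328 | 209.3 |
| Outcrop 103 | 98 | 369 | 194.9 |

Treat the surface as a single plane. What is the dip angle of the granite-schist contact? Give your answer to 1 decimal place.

21.3°

Two edge vectors: Outcrop 101→Outcrop 102 = (-119, 15, 7.2), Outcrop 101→Outcrop 103 = (-128, 56, -7.2).
Normal n = (Outcrop 101→Outcrop 102) × (Outcrop 101→Outcrop 103) = (-511.2, -1778.4, -4744).
So ∂z/∂x = −n_x/n_z = −0.10776 and ∂z/∂y = −n_y/n_z = −0.37487.
Gradient magnitude |∇z| = √(a² + b²) = √(0.01161 + 0.14053) = 0.39005.
True dip = arctan(0.39005) = 21.3°, dipping toward NNE (azimuth ≈ 016°).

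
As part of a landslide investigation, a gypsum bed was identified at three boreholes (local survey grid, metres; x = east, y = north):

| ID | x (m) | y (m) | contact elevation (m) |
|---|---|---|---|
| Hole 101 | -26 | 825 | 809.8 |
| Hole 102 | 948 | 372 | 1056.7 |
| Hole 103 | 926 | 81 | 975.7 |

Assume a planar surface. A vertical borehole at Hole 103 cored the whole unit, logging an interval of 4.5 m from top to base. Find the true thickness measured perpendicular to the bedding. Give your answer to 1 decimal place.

4.1 m

Let the plane be z = a·x + b·y + c.
Hole 102−Hole 101: 974a − 453b = 246.9;  Hole 103−Hole 101: 952a − 744b = 165.9.
Solving gives a = 0.36994, b = 0.25038.
|∇z| = √(a²+b²) = 0.44671, so dip δ = arctan(0.44671) = 24.07°.
True thickness = vertical thickness × cos δ = 4.5 × cos 24.07° = 4.1 m.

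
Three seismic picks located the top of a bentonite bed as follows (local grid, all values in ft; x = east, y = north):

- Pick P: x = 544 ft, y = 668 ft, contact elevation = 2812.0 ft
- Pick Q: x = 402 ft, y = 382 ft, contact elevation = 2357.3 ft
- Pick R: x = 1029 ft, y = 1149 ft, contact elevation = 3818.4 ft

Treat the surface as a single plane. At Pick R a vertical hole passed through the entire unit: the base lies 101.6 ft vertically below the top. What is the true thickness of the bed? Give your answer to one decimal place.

Two edge vectors: Pick P→Pick Q = (-142, -286, -454.7), Pick P→Pick R = (485, 481, 1006.4).
Normal n = (Pick P→Pick Q) × (Pick P→Pick R) = (-69119.7, -77620.7, 70408).
So ∂z/∂x = −n_x/n_z = 0.98170 and ∂z/∂y = −n_y/n_z = 1.10244.
|∇z| = √(a²+b²) = 1.47618, so dip δ = arctan(1.47618) = 55.89°.
True thickness = vertical thickness × cos δ = 101.6 × cos 55.89° = 57.0 ft.

57.0 ft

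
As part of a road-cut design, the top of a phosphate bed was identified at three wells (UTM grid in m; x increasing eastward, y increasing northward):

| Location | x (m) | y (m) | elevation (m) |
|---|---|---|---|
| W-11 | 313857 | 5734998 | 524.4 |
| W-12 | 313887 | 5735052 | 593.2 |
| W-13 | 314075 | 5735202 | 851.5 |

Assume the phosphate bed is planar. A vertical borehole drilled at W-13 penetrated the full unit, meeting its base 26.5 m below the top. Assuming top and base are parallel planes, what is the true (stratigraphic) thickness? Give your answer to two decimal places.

17.65 m

Two edge vectors: W-11→W-12 = (30, 54, 68.8), W-11→W-13 = (218, 204, 327.1).
Normal n = (W-11→W-12) × (W-11→W-13) = (3628.2, 5185.4, -5652).
So ∂z/∂x = −n_x/n_z = 0.64193 and ∂z/∂y = −n_y/n_z = 0.91745.
|∇z| = √(a²+b²) = 1.11972, so dip δ = arctan(1.11972) = 48.23°.
True thickness = vertical thickness × cos δ = 26.5 × cos 48.23° = 17.65 m.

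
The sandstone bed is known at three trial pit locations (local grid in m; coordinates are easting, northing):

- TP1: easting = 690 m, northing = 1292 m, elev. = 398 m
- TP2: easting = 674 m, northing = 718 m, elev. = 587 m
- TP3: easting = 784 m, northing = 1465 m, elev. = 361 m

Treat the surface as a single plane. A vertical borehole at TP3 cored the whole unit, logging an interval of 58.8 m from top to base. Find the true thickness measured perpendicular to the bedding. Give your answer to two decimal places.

54.53 m

Let the plane be z = a·easting + b·northing + c.
TP2−TP1: −16a − 574b = 189;  TP3−TP1: 94a + 173b = −37.
Solving gives a = 0.22386, b = −0.33551.
|∇z| = √(a²+b²) = 0.40334, so dip δ = arctan(0.40334) = 21.97°.
True thickness = vertical thickness × cos δ = 58.8 × cos 21.97° = 54.53 m.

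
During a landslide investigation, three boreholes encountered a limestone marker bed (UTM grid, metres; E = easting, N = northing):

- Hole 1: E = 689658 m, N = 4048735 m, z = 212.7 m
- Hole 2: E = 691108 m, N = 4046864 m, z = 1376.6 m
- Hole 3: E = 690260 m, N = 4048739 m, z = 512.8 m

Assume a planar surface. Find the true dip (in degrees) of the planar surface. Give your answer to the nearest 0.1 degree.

28.9°

Let the plane be z = a·E + b·N + c.
Hole 2−Hole 1: 1450a − 1871b = 1163.9;  Hole 3−Hole 1: 602a + 4b = 300.1.
Solving gives a = 0.50006, b = −0.23453.
Gradient magnitude |∇z| = √(a² + b²) = √(0.25006 + 0.05500) = 0.55233.
True dip = arctan(0.55233) = 28.9°, dipping toward WNW (azimuth ≈ 295°).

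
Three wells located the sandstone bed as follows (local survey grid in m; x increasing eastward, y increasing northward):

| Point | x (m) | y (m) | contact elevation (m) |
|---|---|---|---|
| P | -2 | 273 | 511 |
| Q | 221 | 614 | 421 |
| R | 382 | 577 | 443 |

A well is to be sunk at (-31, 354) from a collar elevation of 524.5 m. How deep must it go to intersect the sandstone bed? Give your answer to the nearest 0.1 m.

Let the plane be z = a·x + b·y + c.
Q−P: 223a + 341b = −90;  R−P: 384a + 304b = −68.
Solving gives a = 0.06606, b = −0.30713.
Then c = 511 − a·-2 − b·273 = 594.98.
At (-31, 354): z_contact = −2.05 − 108.72 + 594.98 = 484.21 m.
Depth below ground = 524.5 − 484.21 = 40.3 m.

40.3 m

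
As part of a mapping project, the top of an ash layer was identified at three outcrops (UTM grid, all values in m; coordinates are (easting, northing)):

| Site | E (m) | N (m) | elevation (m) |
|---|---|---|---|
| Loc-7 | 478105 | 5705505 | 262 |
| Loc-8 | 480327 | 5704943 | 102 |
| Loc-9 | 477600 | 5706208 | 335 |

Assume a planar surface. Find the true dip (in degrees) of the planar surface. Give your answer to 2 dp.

Let the plane be z = a·E + b·N + c.
Loc-8−Loc-7: 2222a − 562b = −160;  Loc-9−Loc-7: −505a + 703b = 73.
Solving gives a = −0.05590, b = 0.06369.
Gradient magnitude |∇z| = √(a² + b²) = √(0.00312 + 0.00406) = 0.08474.
True dip = arctan(0.08474) = 4.84°, dipping toward SE (azimuth ≈ 139°).

4.84°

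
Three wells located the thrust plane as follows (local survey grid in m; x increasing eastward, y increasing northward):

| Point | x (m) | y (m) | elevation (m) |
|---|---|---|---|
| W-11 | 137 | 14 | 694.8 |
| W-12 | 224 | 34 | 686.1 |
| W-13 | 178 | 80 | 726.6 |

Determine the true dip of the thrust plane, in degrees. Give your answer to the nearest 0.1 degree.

34.2°

Two edge vectors: W-11→W-12 = (87, 20, -8.7), W-11→W-13 = (41, 66, 31.8).
Normal n = (W-11→W-12) × (W-11→W-13) = (1210.2, -3123.3, 4922).
So ∂z/∂x = −n_x/n_z = −0.24588 and ∂z/∂y = −n_y/n_z = 0.63456.
Gradient magnitude |∇z| = √(a² + b²) = √(0.06045 + 0.40267) = 0.68053.
True dip = arctan(0.68053) = 34.2°, dipping toward SSE (azimuth ≈ 159°).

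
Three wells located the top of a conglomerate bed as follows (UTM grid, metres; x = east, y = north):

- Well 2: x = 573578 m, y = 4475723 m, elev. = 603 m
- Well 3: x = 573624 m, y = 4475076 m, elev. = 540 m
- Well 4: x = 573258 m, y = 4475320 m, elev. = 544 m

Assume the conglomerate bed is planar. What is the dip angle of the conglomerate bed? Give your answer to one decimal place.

Let the plane be z = a·x + b·y + c.
Well 3−Well 2: 46a − 647b = −63;  Well 4−Well 2: −320a − 403b = −59.
Solving gives a = 0.05667, b = 0.10140.
Gradient magnitude |∇z| = √(a² + b²) = √(0.00321 + 0.01028) = 0.11616.
True dip = arctan(0.11616) = 6.6°, dipping toward SSW (azimuth ≈ 209°).

6.6°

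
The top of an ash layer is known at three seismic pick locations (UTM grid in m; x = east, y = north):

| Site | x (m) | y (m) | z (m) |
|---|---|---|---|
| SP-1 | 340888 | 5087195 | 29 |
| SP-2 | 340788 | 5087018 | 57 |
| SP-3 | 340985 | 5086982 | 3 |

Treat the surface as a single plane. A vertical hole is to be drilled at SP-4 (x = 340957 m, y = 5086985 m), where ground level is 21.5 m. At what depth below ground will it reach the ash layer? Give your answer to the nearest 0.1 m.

10.8 m

Let the plane be z = a·x + b·y + c.
SP-2−SP-1: −100a − 177b = 28;  SP-3−SP-1: 97a − 213b = −26.
Solving gives a = −0.274662715, b = −0.003015415.
Then c = 29 − a·340888 − b·5087195 = 108998.23.
At (340957, 5086985): z_contact = −93648.18 − 15339.37 + 108998.23 = 10.68 m.
Depth below ground = 21.5 − 10.68 = 10.8 m.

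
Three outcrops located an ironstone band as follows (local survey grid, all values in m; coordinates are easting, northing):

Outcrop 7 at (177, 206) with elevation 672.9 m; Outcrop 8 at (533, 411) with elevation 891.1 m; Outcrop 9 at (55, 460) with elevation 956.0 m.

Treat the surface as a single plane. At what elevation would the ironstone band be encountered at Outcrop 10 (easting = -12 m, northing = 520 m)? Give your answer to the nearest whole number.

1024 m

Two edge vectors: Outcrop 7→Outcrop 8 = (356, 205, 218.2), Outcrop 7→Outcrop 9 = (-122, 254, 283.1).
Normal n = (Outcrop 7→Outcrop 8) × (Outcrop 7→Outcrop 9) = (2612.7, -127404, 115434).
So ∂z/∂easting = −n_x/n_z = −0.02263 and ∂z/∂northing = −n_y/n_z = 1.10370.
Intercept c from Outcrop 7: 672.9 + 4.01 − 227.36 = 449.54.
At (-12, 520): z = 0.3 + 573.9 + 449.54 = 1023.7 m.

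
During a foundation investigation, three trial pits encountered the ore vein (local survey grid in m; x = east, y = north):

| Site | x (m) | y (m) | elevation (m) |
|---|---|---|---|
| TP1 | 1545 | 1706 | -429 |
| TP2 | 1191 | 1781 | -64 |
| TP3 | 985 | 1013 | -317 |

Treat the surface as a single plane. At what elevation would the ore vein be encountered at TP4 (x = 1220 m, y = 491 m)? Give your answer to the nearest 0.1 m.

Two edge vectors: TP1→TP2 = (-354, 75, 365), TP1→TP3 = (-560, -693, 112).
Normal n = (TP1→TP2) × (TP1→TP3) = (261345, -164752, 287322).
So ∂z/∂x = −n_x/n_z = −0.909589 and ∂z/∂y = −n_y/n_z = 0.573405.
Intercept c from TP1: -429 + 1405.32 − 978.23 = −1.91.
At (1220, 491): z = −1109.7 + 281.5 − 1.91 = -830.1 m.

-830.1 m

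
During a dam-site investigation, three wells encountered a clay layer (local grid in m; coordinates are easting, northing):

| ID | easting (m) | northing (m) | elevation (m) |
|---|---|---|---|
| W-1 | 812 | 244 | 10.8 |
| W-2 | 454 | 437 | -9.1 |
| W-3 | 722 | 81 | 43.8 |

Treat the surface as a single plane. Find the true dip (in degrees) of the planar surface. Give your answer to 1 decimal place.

10.4°

Let the plane be z = a·easting + b·northing + c.
W-2−W-1: −358a + 193b = −19.9;  W-3−W-1: −90a − 163b = 33.
Solving gives a = −0.04127, b = −0.17967.
Gradient magnitude |∇z| = √(a² + b²) = √(0.00170 + 0.03228) = 0.18435.
True dip = arctan(0.18435) = 10.4°, dipping toward NNE (azimuth ≈ 013°).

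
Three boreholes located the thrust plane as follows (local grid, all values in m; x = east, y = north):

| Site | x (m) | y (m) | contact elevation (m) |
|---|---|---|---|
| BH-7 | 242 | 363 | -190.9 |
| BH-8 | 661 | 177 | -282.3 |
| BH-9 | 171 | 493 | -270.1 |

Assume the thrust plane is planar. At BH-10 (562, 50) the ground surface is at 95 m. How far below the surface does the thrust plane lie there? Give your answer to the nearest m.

191 m

Two edge vectors: BH-7→BH-8 = (419, -186, -91.4), BH-7→BH-9 = (-71, 130, -79.2).
Normal n = (BH-7→BH-8) × (BH-7→BH-9) = (26613.2, 39674.2, 41264).
So ∂z/∂x = −n_x/n_z = −0.64495 and ∂z/∂y = −n_y/n_z = −0.96147.
Intercept c from BH-7: -190.9 + 156.08 + 349.01 = 314.19.
At (562, 50): z_contact = −362.5 − 48.1 + 314.19 = -96.3 m.
Depth below ground = 95 − (-96.3) = 191 m.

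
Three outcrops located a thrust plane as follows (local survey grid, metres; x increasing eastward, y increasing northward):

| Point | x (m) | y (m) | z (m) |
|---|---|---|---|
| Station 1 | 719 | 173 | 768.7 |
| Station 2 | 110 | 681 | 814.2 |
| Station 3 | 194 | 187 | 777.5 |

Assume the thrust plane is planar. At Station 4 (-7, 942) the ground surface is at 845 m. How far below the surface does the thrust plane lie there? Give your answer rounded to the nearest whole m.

Two edge vectors: Station 1→Station 2 = (-609, 508, 45.5), Station 1→Station 3 = (-525, 14, 8.8).
Normal n = (Station 1→Station 2) × (Station 1→Station 3) = (3833.4, -18528.3, 258174).
So ∂z/∂x = −n_x/n_z = −0.01485 and ∂z/∂y = −n_y/n_z = 0.07177.
Intercept c from Station 1: 768.7 + 10.68 − 12.42 = 766.96.
At (-7, 942): z_contact = 0.1 + 67.6 + 766.96 = 834.7 m.
Depth below ground = 845 − 834.7 = 10 m.

10 m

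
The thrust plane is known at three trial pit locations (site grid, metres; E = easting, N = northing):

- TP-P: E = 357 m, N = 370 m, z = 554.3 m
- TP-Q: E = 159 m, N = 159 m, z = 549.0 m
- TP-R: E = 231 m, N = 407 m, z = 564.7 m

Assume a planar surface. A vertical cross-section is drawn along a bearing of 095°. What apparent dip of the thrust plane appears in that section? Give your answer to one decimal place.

Let the plane be z = a·E + b·N + c.
TP-Q−TP-P: −198a − 211b = −5.3;  TP-R−TP-P: −126a + 37b = 10.4.
Solving gives a = −0.05893, b = 0.08041.
Unit vector along 095° is (sin 95°, cos 95°) = (0.9962, -0.0872).
Slope in that direction = a·(0.9962) + b·(-0.0872) = −0.06571.
Apparent dip = arctan|0.06571| = 3.8° (true dip is 5.7°, so apparent ≤ true as expected).

3.8°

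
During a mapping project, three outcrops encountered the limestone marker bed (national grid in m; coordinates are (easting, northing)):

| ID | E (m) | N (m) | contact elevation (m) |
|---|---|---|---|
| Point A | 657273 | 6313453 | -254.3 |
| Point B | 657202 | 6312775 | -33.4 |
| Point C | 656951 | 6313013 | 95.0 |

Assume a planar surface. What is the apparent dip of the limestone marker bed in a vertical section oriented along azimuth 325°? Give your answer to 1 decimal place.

12.7°

Two edge vectors: Point A→Point B = (-71, -678, 220.9), Point A→Point C = (-322, -440, 349.3).
Normal n = (Point A→Point B) × (Point A→Point C) = (-139629.4, -46329.5, -187076).
So ∂z/∂E = −n_x/n_z = −0.74638 and ∂z/∂N = −n_y/n_z = −0.24765.
Unit vector along 325° is (sin 325°, cos 325°) = (-0.5736, 0.8192).
Slope in that direction = a·(-0.5736) + b·(0.8192) = 0.22524.
Apparent dip = arctan|0.22524| = 12.7° (true dip is 38.2°, so apparent ≤ true as expected).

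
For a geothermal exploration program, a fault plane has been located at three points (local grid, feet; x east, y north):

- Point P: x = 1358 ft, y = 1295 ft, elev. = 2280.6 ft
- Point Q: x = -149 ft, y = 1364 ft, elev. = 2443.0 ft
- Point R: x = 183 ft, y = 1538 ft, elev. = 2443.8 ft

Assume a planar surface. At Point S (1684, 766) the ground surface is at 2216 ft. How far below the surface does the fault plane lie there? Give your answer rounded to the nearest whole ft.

70 ft

Let the plane be z = a·x + b·y + c.
Point Q−Point P: −1507a + 69b = 162.4;  Point R−Point P: −1175a + 243b = 163.2.
Solving gives a = −0.09891, b = 0.19333.
Then c = 2280.6 − a·1358 − b·1295 = 2164.56.
At (1684, 766): z_contact = −166.6 + 148.1 + 2164.56 = 2146.1 ft.
Depth below ground = 2216 − 2146.1 = 70 ft.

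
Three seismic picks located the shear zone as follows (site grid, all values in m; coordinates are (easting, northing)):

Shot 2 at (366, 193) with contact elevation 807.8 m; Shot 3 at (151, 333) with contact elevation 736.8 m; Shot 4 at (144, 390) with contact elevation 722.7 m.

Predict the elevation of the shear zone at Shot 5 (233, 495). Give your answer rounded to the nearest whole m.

Let the plane be z = a·E + b·N + c.
Shot 3−Shot 2: −215a + 140b = −71;  Shot 4−Shot 2: −222a + 197b = −85.1.
Solving gives a = 0.18386, b = −0.22479.
Then c = 807.8 − a·366 − b·193 = 783.89.
At (233, 495): z = 42.8 − 111.3 + 783.89 = 715.5 m.

715 m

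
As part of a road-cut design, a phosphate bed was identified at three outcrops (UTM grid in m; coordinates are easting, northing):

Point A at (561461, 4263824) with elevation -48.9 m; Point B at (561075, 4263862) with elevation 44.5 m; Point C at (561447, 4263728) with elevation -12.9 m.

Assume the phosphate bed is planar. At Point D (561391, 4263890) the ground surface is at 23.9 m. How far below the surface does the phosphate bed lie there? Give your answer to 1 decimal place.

Two edge vectors: Point A→Point B = (-386, 38, 93.4), Point A→Point C = (-14, -96, 36).
Normal n = (Point A→Point B) × (Point A→Point C) = (10334.4, 12588.4, 37588).
So ∂z/∂easting = −n_x/n_z = −0.274938810 and ∂z/∂northing = −n_y/n_z = −0.334904757.
Intercept c from Point A: -48.9 + 154367.42 + 1427974.94 = 1582293.46.
At (561391, 4263890): z_contact = −154348.17 − 1427997.04 + 1582293.46 = -51.76 m.
Depth below ground = 23.9 − (-51.76) = 75.7 m.

75.7 m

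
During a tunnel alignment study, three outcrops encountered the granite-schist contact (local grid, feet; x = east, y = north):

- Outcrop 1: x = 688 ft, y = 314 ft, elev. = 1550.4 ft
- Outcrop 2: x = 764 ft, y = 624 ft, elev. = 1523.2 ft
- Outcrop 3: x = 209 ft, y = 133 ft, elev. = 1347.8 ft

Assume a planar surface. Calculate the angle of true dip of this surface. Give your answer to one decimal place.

28.6°

Let the plane be z = a·x + b·y + c.
Outcrop 2−Outcrop 1: 76a + 310b = −27.2;  Outcrop 3−Outcrop 1: −479a − 181b = −202.6.
Solving gives a = 0.50269, b = −0.21098.
Gradient magnitude |∇z| = √(a² + b²) = √(0.25270 + 0.04451) = 0.54517.
True dip = arctan(0.54517) = 28.6°, dipping toward WNW (azimuth ≈ 293°).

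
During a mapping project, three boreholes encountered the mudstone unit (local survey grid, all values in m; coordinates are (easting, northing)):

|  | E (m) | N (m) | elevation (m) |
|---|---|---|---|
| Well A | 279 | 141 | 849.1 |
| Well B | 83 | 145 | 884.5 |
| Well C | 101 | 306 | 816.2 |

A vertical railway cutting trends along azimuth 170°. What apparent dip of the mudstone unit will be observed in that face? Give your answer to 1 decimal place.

Two edge vectors: Well A→Well B = (-196, 4, 35.4), Well A→Well C = (-178, 165, -32.9).
Normal n = (Well A→Well B) × (Well A→Well C) = (-5972.6, -12749.6, -31628).
So ∂z/∂E = −n_x/n_z = −0.18884 and ∂z/∂N = −n_y/n_z = −0.40311.
Unit vector along 170° is (sin 170°, cos 170°) = (0.1736, -0.9848).
Slope in that direction = a·(0.1736) + b·(-0.9848) = 0.36420.
Apparent dip = arctan|0.36420| = 20.0° (true dip is 24.0°, so apparent ≤ true as expected).

20.0°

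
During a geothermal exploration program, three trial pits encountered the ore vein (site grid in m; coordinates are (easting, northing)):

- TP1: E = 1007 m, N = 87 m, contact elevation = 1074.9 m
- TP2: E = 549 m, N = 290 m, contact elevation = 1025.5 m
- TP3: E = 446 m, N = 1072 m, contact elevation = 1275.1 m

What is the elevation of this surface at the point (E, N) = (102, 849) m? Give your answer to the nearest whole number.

Two edge vectors: TP1→TP2 = (-458, 203, -49.4), TP1→TP3 = (-561, 985, 200.2).
Normal n = (TP1→TP2) × (TP1→TP3) = (89299.6, 119405, -337247).
So ∂z/∂E = −n_x/n_z = 0.26479 and ∂z/∂N = −n_y/n_z = 0.35406.
Intercept c from TP1: 1074.9 − 266.64 − 30.80 = 777.45.
At (102, 849): z = 27.0 + 300.6 + 777.45 = 1105.1 m.

1105 m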